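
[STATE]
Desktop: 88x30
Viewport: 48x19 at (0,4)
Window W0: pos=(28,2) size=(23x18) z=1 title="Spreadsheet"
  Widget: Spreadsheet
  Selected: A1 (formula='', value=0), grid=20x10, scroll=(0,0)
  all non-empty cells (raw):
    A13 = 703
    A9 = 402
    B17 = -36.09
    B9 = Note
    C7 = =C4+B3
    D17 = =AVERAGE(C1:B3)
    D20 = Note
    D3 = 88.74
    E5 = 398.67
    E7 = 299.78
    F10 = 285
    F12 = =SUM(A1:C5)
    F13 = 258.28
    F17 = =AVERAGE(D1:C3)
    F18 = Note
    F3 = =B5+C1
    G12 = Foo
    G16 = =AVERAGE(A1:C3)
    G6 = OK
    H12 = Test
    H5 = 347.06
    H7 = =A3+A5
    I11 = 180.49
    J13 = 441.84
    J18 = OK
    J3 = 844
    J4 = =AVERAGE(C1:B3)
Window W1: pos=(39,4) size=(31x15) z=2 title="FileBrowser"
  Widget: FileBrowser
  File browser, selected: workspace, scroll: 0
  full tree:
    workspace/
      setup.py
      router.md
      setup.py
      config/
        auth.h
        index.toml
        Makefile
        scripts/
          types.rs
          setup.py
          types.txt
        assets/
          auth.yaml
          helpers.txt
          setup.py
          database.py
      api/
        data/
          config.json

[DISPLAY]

                            ┠──────────┏━━━━━━━━
                            ┃A1:       ┃ FileBro
                            ┃       A  ┠────────
                            ┃----------┃> [-] wo
                            ┃  1      [┃    setu
                            ┃  2       ┃    rout
                            ┃  3       ┃    setu
                            ┃  4       ┃    [+] 
                            ┃  5       ┃    [+] 
                            ┃  6       ┃        
                            ┃  7       ┃        
                            ┃  8       ┃        
                            ┃  9      4┃        
                            ┃ 10       ┃        
                            ┃ 11       ┗━━━━━━━━
                            ┗━━━━━━━━━━━━━━━━━━━
                                                
                                                
                                                


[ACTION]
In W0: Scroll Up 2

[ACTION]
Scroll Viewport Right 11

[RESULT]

                 ┠──────────┏━━━━━━━━━━━━━━━━━━━
                 ┃A1:       ┃ FileBrowser       
                 ┃       A  ┠───────────────────
                 ┃----------┃> [-] workspace/   
                 ┃  1      [┃    setup.py       
                 ┃  2       ┃    router.md      
                 ┃  3       ┃    setup.py       
                 ┃  4       ┃    [+] config/    
                 ┃  5       ┃    [+] api/       
                 ┃  6       ┃                   
                 ┃  7       ┃                   
                 ┃  8       ┃                   
                 ┃  9      4┃                   
                 ┃ 10       ┃                   
                 ┃ 11       ┗━━━━━━━━━━━━━━━━━━━
                 ┗━━━━━━━━━━━━━━━━━━━━━┛        
                                                
                                                
                                                


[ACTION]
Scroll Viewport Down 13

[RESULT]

                 ┃  4       ┃    [+] config/    
                 ┃  5       ┃    [+] api/       
                 ┃  6       ┃                   
                 ┃  7       ┃                   
                 ┃  8       ┃                   
                 ┃  9      4┃                   
                 ┃ 10       ┃                   
                 ┃ 11       ┗━━━━━━━━━━━━━━━━━━━
                 ┗━━━━━━━━━━━━━━━━━━━━━┛        
                                                
                                                
                                                
                                                
                                                
                                                
                                                
                                                
                                                
                                                


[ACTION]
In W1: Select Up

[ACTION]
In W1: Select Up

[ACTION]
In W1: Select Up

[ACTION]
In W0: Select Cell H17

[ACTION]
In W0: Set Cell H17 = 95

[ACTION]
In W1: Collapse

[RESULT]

                 ┃  4       ┃                   
                 ┃  5       ┃                   
                 ┃  6       ┃                   
                 ┃  7       ┃                   
                 ┃  8       ┃                   
                 ┃  9      4┃                   
                 ┃ 10       ┃                   
                 ┃ 11       ┗━━━━━━━━━━━━━━━━━━━
                 ┗━━━━━━━━━━━━━━━━━━━━━┛        
                                                
                                                
                                                
                                                
                                                
                                                
                                                
                                                
                                                
                                                


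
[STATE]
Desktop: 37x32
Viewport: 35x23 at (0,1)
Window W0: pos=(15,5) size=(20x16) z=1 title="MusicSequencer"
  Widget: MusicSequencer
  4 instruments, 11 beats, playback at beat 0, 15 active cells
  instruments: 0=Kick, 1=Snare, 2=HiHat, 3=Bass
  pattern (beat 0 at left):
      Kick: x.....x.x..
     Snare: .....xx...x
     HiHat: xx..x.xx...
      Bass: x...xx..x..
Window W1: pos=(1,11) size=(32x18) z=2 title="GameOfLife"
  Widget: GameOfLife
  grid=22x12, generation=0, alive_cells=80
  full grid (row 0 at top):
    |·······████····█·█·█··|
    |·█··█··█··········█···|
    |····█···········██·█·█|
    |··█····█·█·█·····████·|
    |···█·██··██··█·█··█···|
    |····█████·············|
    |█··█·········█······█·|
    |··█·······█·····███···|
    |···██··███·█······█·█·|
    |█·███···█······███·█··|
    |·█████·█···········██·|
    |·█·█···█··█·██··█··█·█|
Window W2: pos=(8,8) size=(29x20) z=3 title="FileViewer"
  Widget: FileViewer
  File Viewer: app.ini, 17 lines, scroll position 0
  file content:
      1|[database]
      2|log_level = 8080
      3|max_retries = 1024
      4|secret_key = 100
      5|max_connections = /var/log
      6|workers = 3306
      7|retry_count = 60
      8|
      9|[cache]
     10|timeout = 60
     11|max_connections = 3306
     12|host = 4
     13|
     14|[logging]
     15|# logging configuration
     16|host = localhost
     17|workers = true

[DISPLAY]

                                   
                                   
                                   
                                   
               ┏━━━━━━━━━━━━━━━━━━┓
               ┃ MusicSequencer   ┃
               ┠──────────────────┨
        ┏━━━━━━━━━━━━━━━━━━━━━━━━━━
        ┃ FileViewer               
        ┠──────────────────────────
 ┏━━━━━━┃[database]                
 ┃ GameO┃log_level = 8080          
 ┠──────┃max_retries = 1024        
 ┃Gen: 0┃secret_key = 100          
 ┃······┃max_connections = /var/log
 ┃·█··█·┃workers = 3306            
 ┃····█·┃retry_count = 60          
 ┃··█···┃                          
 ┃···█·█┃[cache]                   
 ┃····██┃timeout = 60              
 ┃█··█··┃max_connections = 3306    
 ┃··█···┃host = 4                  
 ┃···██·┃                          


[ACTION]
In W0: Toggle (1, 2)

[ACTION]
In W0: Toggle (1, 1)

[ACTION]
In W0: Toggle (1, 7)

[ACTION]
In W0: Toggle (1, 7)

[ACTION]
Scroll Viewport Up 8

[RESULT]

                                   
                                   
                                   
                                   
                                   
               ┏━━━━━━━━━━━━━━━━━━┓
               ┃ MusicSequencer   ┃
               ┠──────────────────┨
        ┏━━━━━━━━━━━━━━━━━━━━━━━━━━
        ┃ FileViewer               
        ┠──────────────────────────
 ┏━━━━━━┃[database]                
 ┃ GameO┃log_level = 8080          
 ┠──────┃max_retries = 1024        
 ┃Gen: 0┃secret_key = 100          
 ┃······┃max_connections = /var/log
 ┃·█··█·┃workers = 3306            
 ┃····█·┃retry_count = 60          
 ┃··█···┃                          
 ┃···█·█┃[cache]                   
 ┃····██┃timeout = 60              
 ┃█··█··┃max_connections = 3306    
 ┃··█···┃host = 4                  


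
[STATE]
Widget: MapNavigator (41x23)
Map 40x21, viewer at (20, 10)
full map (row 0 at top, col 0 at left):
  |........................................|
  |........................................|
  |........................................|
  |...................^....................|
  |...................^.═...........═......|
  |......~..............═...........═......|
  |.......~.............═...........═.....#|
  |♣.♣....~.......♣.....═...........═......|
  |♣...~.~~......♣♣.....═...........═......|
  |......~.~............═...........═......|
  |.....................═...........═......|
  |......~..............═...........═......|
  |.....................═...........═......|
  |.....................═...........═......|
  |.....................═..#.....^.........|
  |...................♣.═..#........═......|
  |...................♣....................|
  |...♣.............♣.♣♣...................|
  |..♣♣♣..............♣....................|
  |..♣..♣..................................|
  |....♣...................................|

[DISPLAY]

                                         
........................................ 
........................................ 
........................................ 
...................^.................... 
...................^.═...........═...... 
......~..............═...........═...... 
.......~.............═...........═.....# 
♣.♣....~.......♣.....═...........═...... 
♣...~.~~......♣♣.....═...........═...... 
......~.~............═...........═...... 
....................@═...........═...... 
......~..............═...........═...... 
.....................═...........═...... 
.....................═...........═...... 
.....................═..#.....^......... 
...................♣.═..#........═...... 
...................♣.................... 
...♣.............♣.♣♣................... 
..♣♣♣..............♣.................... 
..♣..♣.................................. 
....♣................................... 
                                         


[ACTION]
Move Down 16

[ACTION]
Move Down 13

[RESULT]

......~.~............═...........═...... 
.....................═...........═...... 
......~..............═...........═...... 
.....................═...........═...... 
.....................═...........═...... 
.....................═..#.....^......... 
...................♣.═..#........═...... 
...................♣.................... 
...♣.............♣.♣♣................... 
..♣♣♣..............♣.................... 
..♣..♣.................................. 
....♣...............@................... 
                                         
                                         
                                         
                                         
                                         
                                         
                                         
                                         
                                         
                                         
                                         


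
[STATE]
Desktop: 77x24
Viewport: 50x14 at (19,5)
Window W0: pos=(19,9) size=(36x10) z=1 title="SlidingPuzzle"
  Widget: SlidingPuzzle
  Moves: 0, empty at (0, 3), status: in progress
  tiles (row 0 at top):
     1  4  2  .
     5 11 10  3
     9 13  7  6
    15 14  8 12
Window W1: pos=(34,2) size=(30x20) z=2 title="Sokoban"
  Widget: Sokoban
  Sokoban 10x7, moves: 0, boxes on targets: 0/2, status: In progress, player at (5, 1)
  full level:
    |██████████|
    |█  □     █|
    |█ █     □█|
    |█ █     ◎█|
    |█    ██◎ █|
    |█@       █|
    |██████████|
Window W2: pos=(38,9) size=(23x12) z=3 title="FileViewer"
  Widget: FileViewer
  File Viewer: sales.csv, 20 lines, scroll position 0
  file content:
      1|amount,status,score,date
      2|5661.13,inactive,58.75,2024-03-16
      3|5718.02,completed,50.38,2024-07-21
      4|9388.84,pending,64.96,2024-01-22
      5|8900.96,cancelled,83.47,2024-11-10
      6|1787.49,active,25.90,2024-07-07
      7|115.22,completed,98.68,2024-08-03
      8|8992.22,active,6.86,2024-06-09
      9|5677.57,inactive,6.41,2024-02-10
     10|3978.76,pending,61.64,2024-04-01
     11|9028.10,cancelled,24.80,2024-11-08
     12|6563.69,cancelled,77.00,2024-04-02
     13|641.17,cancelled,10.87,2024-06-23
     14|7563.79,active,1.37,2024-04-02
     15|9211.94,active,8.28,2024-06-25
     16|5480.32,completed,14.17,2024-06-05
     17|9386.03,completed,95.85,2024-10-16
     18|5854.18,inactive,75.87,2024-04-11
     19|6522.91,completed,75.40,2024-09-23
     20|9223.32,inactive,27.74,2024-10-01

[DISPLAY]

               ┃██████████                  ┃     
               ┃█  □     █                  ┃     
               ┃█ █     □█                  ┃     
               ┃█ █     ◎█                  ┃     
┏━━━━━━━━━━━━━━┃█  ┏━━━━━━━━━━━━━━━━━━━━━┓  ┃     
┃ SlidingPuzzle┃█@ ┃ FileViewer          ┃  ┃     
┠──────────────┃███┠─────────────────────┨  ┃     
┃┌────┬────┬───┃Mov┃amount,status,score,▲┃  ┃     
┃│  1 │  4 │  2┃   ┃5661.13,inactive,58.█┃  ┃     
┃├────┼────┼───┃   ┃5718.02,completed,50░┃  ┃     
┃│  5 │ 11 │ 10┃   ┃9388.84,pending,64.9░┃  ┃     
┃├────┼────┼───┃   ┃8900.96,cancelled,83░┃  ┃     
┃│  9 │ 13 │  7┃   ┃1787.49,active,25.90░┃  ┃     
┗━━━━━━━━━━━━━━┃   ┃115.22,completed,98.░┃  ┃     


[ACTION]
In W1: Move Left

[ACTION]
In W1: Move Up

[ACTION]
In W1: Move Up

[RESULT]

               ┃██████████                  ┃     
               ┃█  □     █                  ┃     
               ┃█ █     □█                  ┃     
               ┃█@█     ◎█                  ┃     
┏━━━━━━━━━━━━━━┃█  ┏━━━━━━━━━━━━━━━━━━━━━┓  ┃     
┃ SlidingPuzzle┃█  ┃ FileViewer          ┃  ┃     
┠──────────────┃███┠─────────────────────┨  ┃     
┃┌────┬────┬───┃Mov┃amount,status,score,▲┃  ┃     
┃│  1 │  4 │  2┃   ┃5661.13,inactive,58.█┃  ┃     
┃├────┼────┼───┃   ┃5718.02,completed,50░┃  ┃     
┃│  5 │ 11 │ 10┃   ┃9388.84,pending,64.9░┃  ┃     
┃├────┼────┼───┃   ┃8900.96,cancelled,83░┃  ┃     
┃│  9 │ 13 │  7┃   ┃1787.49,active,25.90░┃  ┃     
┗━━━━━━━━━━━━━━┃   ┃115.22,completed,98.░┃  ┃     


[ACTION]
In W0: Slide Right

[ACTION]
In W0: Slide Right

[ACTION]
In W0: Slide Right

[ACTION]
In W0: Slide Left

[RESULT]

               ┃██████████                  ┃     
               ┃█  □     █                  ┃     
               ┃█ █     □█                  ┃     
               ┃█@█     ◎█                  ┃     
┏━━━━━━━━━━━━━━┃█  ┏━━━━━━━━━━━━━━━━━━━━━┓  ┃     
┃ SlidingPuzzle┃█  ┃ FileViewer          ┃  ┃     
┠──────────────┃███┠─────────────────────┨  ┃     
┃┌────┬────┬───┃Mov┃amount,status,score,▲┃  ┃     
┃│  1 │    │  4┃   ┃5661.13,inactive,58.█┃  ┃     
┃├────┼────┼───┃   ┃5718.02,completed,50░┃  ┃     
┃│  5 │ 11 │ 10┃   ┃9388.84,pending,64.9░┃  ┃     
┃├────┼────┼───┃   ┃8900.96,cancelled,83░┃  ┃     
┃│  9 │ 13 │  7┃   ┃1787.49,active,25.90░┃  ┃     
┗━━━━━━━━━━━━━━┃   ┃115.22,completed,98.░┃  ┃     


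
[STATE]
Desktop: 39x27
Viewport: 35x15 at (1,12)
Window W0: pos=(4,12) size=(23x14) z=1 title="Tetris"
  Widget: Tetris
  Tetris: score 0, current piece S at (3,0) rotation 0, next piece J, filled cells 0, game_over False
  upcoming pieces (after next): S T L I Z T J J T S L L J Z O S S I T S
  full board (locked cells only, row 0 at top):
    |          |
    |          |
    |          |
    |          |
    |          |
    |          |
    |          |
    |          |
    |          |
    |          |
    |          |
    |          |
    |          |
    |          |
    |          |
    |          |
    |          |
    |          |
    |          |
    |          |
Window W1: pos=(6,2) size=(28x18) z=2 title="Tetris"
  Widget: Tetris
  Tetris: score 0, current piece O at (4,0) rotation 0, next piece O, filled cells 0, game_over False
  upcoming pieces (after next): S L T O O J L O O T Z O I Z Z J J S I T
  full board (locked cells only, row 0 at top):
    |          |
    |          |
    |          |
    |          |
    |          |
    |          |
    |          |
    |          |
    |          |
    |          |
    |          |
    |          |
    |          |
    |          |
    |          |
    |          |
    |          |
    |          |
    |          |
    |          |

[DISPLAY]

   ┏━┃          │0              ┃  
   ┃ ┃          │               ┃  
   ┠─┃          │               ┃  
   ┃ ┃          │               ┃  
   ┃ ┃          │               ┃  
   ┃ ┃          │               ┃  
   ┃ ┃          │               ┃  
   ┃ ┗━━━━━━━━━━━━━━━━━━━━━━━━━━┛  
   ┃          │          ┃         
   ┃          │Score:    ┃         
   ┃          │0         ┃         
   ┃          │          ┃         
   ┃          │          ┃         
   ┗━━━━━━━━━━━━━━━━━━━━━┛         
                                   


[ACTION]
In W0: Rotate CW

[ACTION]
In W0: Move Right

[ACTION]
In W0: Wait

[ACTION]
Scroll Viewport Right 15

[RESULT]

┏━┃          │0              ┃     
┃ ┃          │               ┃     
┠─┃          │               ┃     
┃ ┃          │               ┃     
┃ ┃          │               ┃     
┃ ┃          │               ┃     
┃ ┃          │               ┃     
┃ ┗━━━━━━━━━━━━━━━━━━━━━━━━━━┛     
┃          │          ┃            
┃          │Score:    ┃            
┃          │0         ┃            
┃          │          ┃            
┃          │          ┃            
┗━━━━━━━━━━━━━━━━━━━━━┛            
                                   


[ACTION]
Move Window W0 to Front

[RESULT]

┏━━━━━━━━━━━━━━━━━━━━━┓      ┃     
┃ Tetris              ┃      ┃     
┠─────────────────────┨      ┃     
┃          │Next:     ┃      ┃     
┃          │█         ┃      ┃     
┃          │███       ┃      ┃     
┃          │          ┃      ┃     
┃          │          ┃━━━━━━┛     
┃          │          ┃            
┃          │Score:    ┃            
┃          │0         ┃            
┃          │          ┃            
┃          │          ┃            
┗━━━━━━━━━━━━━━━━━━━━━┛            
                                   


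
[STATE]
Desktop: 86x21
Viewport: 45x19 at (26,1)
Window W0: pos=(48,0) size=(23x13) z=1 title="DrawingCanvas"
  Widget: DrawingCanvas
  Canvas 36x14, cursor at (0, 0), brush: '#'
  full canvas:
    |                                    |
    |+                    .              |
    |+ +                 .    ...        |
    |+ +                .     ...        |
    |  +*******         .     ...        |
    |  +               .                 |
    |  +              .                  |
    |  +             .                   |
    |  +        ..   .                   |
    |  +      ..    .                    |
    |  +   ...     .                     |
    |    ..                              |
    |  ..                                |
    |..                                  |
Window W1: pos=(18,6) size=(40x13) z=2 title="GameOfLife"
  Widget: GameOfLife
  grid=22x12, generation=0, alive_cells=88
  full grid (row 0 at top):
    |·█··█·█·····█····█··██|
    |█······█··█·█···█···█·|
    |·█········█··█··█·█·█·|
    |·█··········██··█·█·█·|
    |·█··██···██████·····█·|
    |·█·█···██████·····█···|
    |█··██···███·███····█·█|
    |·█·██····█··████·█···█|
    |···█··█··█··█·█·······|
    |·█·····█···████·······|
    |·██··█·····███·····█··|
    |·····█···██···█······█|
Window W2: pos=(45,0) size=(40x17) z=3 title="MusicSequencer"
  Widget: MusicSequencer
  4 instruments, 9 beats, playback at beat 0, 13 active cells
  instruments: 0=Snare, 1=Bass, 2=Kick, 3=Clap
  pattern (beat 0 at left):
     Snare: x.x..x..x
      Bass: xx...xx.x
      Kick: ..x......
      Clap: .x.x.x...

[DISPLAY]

                   ┃ MusicSequencer          
                   ┠─────────────────────────
                   ┃      ▼12345678          
                   ┃ Snare█·█··█··█          
                   ┃  Bass██···██·█          
━━━━━━━━━━━━━━━━━━━┃  Kick··█······          
Life               ┃  Clap·█·█·█···          
───────────────────┃                         
                   ┃                         
···█··█··█·█·█·    ┃                         
·····██··█·█·█·    ┃                         
··██████·····█·    ┃                         
██████·····█···    ┃                         
·███·███····█·█    ┃                         
··█··████·█···█    ┃                         
··█··█·█·······    ┗━━━━━━━━━━━━━━━━━━━━━━━━━
█···████·······                ┃             
━━━━━━━━━━━━━━━━━━━━━━━━━━━━━━━┛             
                                             


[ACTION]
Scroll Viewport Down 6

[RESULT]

                   ┠─────────────────────────
                   ┃      ▼12345678          
                   ┃ Snare█·█··█··█          
                   ┃  Bass██···██·█          
━━━━━━━━━━━━━━━━━━━┃  Kick··█······          
Life               ┃  Clap·█·█·█···          
───────────────────┃                         
                   ┃                         
···█··█··█·█·█·    ┃                         
·····██··█·█·█·    ┃                         
··██████·····█·    ┃                         
██████·····█···    ┃                         
·███·███····█·█    ┃                         
··█··████·█···█    ┃                         
··█··█·█·······    ┗━━━━━━━━━━━━━━━━━━━━━━━━━
█···████·······                ┃             
━━━━━━━━━━━━━━━━━━━━━━━━━━━━━━━┛             
                                             
                                             


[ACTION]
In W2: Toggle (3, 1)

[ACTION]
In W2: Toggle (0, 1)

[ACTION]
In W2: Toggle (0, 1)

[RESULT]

                   ┠─────────────────────────
                   ┃      ▼12345678          
                   ┃ Snare█·█··█··█          
                   ┃  Bass██···██·█          
━━━━━━━━━━━━━━━━━━━┃  Kick··█······          
Life               ┃  Clap···█·█···          
───────────────────┃                         
                   ┃                         
···█··█··█·█·█·    ┃                         
·····██··█·█·█·    ┃                         
··██████·····█·    ┃                         
██████·····█···    ┃                         
·███·███····█·█    ┃                         
··█··████·█···█    ┃                         
··█··█·█·······    ┗━━━━━━━━━━━━━━━━━━━━━━━━━
█···████·······                ┃             
━━━━━━━━━━━━━━━━━━━━━━━━━━━━━━━┛             
                                             
                                             


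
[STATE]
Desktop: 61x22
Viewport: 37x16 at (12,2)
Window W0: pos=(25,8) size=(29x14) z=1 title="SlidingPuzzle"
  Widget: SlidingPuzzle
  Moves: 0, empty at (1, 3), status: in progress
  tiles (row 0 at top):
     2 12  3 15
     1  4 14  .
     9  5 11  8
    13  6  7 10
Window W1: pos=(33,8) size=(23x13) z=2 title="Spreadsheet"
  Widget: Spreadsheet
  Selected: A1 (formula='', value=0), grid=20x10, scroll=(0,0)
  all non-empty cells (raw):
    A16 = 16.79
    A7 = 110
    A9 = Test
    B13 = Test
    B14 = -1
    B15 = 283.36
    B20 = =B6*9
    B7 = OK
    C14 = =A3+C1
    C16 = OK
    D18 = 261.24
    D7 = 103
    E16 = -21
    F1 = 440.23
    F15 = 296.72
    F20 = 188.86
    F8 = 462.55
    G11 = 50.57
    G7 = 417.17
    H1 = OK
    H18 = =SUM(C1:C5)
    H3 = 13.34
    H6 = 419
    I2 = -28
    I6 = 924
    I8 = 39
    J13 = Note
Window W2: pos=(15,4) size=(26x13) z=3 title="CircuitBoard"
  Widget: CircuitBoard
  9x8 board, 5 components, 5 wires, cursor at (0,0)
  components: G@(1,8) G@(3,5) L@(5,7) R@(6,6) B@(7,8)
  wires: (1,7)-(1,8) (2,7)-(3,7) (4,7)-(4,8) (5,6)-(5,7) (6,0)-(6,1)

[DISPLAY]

                                     
                                     
   ┏━━━━━━━━━━━━━━━━━━━━━━━━┓        
   ┃ CircuitBoard           ┃        
   ┠────────────────────────┨        
   ┃   0 1 2 3 4 5 6 7 8    ┃        
   ┃0  [.]                  ┃━━━━━━━━
   ┃                        ┃sheet   
   ┃1                       ┃────────
   ┃                        ┃        
   ┃2                       ┃A       
   ┃                        ┃--------
   ┃3                       ┃  [0]   
   ┃                        ┃    0   
   ┗━━━━━━━━━━━━━━━━━━━━━━━━┛    0   
             ┃├────┼─┃  4        0   


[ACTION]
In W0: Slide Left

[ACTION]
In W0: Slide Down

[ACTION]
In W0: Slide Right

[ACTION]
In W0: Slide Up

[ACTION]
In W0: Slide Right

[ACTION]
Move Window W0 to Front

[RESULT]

                                     
                                     
   ┏━━━━━━━━━━━━━━━━━━━━━━━━┓        
   ┃ CircuitBoard           ┃        
   ┠────────────────────────┨        
   ┃   0 1 2 3 4 5 6 7 8    ┃        
   ┃0  [.]   ┏━━━━━━━━━━━━━━━━━━━━━━━
   ┃         ┃ SlidingPuzzle         
   ┃1        ┠───────────────────────
   ┃         ┃┌────┬────┬────┬────┐  
   ┃2        ┃│  2 │ 12 │ 14 │  3 │  
   ┃         ┃├────┼────┼────┼────┤  
   ┃3        ┃│  1 │    │  4 │ 15 │  
   ┃         ┃├────┼────┼────┼────┤  
   ┗━━━━━━━━━┃│  9 │  5 │ 11 │  8 │  
             ┃├────┼────┼────┼────┤  


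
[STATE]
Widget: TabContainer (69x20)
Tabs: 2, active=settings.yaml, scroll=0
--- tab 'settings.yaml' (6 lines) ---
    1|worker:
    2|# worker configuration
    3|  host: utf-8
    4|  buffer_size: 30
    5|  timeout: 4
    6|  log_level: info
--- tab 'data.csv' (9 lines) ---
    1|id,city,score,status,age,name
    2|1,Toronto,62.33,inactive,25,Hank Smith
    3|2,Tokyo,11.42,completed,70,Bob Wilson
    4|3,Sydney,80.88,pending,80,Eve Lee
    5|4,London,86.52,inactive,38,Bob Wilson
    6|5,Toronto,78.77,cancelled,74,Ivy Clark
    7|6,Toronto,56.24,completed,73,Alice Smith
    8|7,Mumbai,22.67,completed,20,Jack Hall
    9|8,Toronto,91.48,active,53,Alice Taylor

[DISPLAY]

[settings.yaml]│ data.csv                                            
─────────────────────────────────────────────────────────────────────
worker:                                                              
# worker configuration                                               
  host: utf-8                                                        
  buffer_size: 30                                                    
  timeout: 4                                                         
  log_level: info                                                    
                                                                     
                                                                     
                                                                     
                                                                     
                                                                     
                                                                     
                                                                     
                                                                     
                                                                     
                                                                     
                                                                     
                                                                     


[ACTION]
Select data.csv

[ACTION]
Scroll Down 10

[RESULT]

 settings.yaml │[data.csv]                                           
─────────────────────────────────────────────────────────────────────
8,Toronto,91.48,active,53,Alice Taylor                               
                                                                     
                                                                     
                                                                     
                                                                     
                                                                     
                                                                     
                                                                     
                                                                     
                                                                     
                                                                     
                                                                     
                                                                     
                                                                     
                                                                     
                                                                     
                                                                     
                                                                     


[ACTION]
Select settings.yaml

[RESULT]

[settings.yaml]│ data.csv                                            
─────────────────────────────────────────────────────────────────────
worker:                                                              
# worker configuration                                               
  host: utf-8                                                        
  buffer_size: 30                                                    
  timeout: 4                                                         
  log_level: info                                                    
                                                                     
                                                                     
                                                                     
                                                                     
                                                                     
                                                                     
                                                                     
                                                                     
                                                                     
                                                                     
                                                                     
                                                                     


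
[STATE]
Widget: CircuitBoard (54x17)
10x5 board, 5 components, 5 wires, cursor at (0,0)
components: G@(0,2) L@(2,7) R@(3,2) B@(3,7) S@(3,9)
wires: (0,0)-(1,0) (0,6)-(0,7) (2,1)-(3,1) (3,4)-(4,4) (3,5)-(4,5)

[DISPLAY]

   0 1 2 3 4 5 6 7 8 9                                
0  [.]      G               · ─ ·                     
    │                                                 
1   ·                                                 
                                                      
2       ·                       L                     
        │                                             
3       ·   R       ·   ·       B       S             
                    │   │                             
4                   ·   ·                             
Cursor: (0,0)                                         
                                                      
                                                      
                                                      
                                                      
                                                      
                                                      


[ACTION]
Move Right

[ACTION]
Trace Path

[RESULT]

   0 1 2 3 4 5 6 7 8 9                                
0   ·  [.]  G               · ─ ·                     
    │                                                 
1   ·                                                 
                                                      
2       ·                       L                     
        │                                             
3       ·   R       ·   ·       B       S             
                    │   │                             
4                   ·   ·                             
Cursor: (0,1)  Trace: No connections                  
                                                      
                                                      
                                                      
                                                      
                                                      
                                                      


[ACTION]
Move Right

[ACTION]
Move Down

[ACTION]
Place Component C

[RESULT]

   0 1 2 3 4 5 6 7 8 9                                
0   ·       G               · ─ ·                     
    │                                                 
1   ·      [C]                                        
                                                      
2       ·                       L                     
        │                                             
3       ·   R       ·   ·       B       S             
                    │   │                             
4                   ·   ·                             
Cursor: (1,2)  Trace: No connections                  
                                                      
                                                      
                                                      
                                                      
                                                      
                                                      


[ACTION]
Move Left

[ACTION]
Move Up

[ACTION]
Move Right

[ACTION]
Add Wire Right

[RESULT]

   0 1 2 3 4 5 6 7 8 9                                
0   ·      [G]─ ·           · ─ ·                     
    │                                                 
1   ·       C                                         
                                                      
2       ·                       L                     
        │                                             
3       ·   R       ·   ·       B       S             
                    │   │                             
4                   ·   ·                             
Cursor: (0,2)  Trace: No connections                  
                                                      
                                                      
                                                      
                                                      
                                                      
                                                      
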